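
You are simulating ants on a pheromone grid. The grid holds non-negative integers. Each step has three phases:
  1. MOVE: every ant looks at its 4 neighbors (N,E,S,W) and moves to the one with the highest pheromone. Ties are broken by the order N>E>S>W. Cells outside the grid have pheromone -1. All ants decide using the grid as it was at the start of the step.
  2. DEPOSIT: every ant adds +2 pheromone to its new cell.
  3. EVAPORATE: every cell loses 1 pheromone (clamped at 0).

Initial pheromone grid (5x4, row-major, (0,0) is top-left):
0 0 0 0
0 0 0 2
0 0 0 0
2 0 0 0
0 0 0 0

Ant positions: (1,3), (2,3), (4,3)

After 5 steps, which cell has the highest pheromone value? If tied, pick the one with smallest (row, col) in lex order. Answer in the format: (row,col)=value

Answer: (1,3)=11

Derivation:
Step 1: ant0:(1,3)->N->(0,3) | ant1:(2,3)->N->(1,3) | ant2:(4,3)->N->(3,3)
  grid max=3 at (1,3)
Step 2: ant0:(0,3)->S->(1,3) | ant1:(1,3)->N->(0,3) | ant2:(3,3)->N->(2,3)
  grid max=4 at (1,3)
Step 3: ant0:(1,3)->N->(0,3) | ant1:(0,3)->S->(1,3) | ant2:(2,3)->N->(1,3)
  grid max=7 at (1,3)
Step 4: ant0:(0,3)->S->(1,3) | ant1:(1,3)->N->(0,3) | ant2:(1,3)->N->(0,3)
  grid max=8 at (1,3)
Step 5: ant0:(1,3)->N->(0,3) | ant1:(0,3)->S->(1,3) | ant2:(0,3)->S->(1,3)
  grid max=11 at (1,3)
Final grid:
  0 0 0 7
  0 0 0 11
  0 0 0 0
  0 0 0 0
  0 0 0 0
Max pheromone 11 at (1,3)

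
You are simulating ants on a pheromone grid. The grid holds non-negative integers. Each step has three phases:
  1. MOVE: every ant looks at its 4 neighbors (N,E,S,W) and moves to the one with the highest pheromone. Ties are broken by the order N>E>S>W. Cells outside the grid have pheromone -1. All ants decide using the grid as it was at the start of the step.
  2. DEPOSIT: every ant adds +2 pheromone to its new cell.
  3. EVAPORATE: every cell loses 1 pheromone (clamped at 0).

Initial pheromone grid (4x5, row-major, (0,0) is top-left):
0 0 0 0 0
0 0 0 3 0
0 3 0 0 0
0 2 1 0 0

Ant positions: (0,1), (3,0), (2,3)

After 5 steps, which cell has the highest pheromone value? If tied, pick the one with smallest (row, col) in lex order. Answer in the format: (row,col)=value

Step 1: ant0:(0,1)->E->(0,2) | ant1:(3,0)->E->(3,1) | ant2:(2,3)->N->(1,3)
  grid max=4 at (1,3)
Step 2: ant0:(0,2)->E->(0,3) | ant1:(3,1)->N->(2,1) | ant2:(1,3)->N->(0,3)
  grid max=3 at (0,3)
Step 3: ant0:(0,3)->S->(1,3) | ant1:(2,1)->S->(3,1) | ant2:(0,3)->S->(1,3)
  grid max=6 at (1,3)
Step 4: ant0:(1,3)->N->(0,3) | ant1:(3,1)->N->(2,1) | ant2:(1,3)->N->(0,3)
  grid max=5 at (0,3)
Step 5: ant0:(0,3)->S->(1,3) | ant1:(2,1)->S->(3,1) | ant2:(0,3)->S->(1,3)
  grid max=8 at (1,3)
Final grid:
  0 0 0 4 0
  0 0 0 8 0
  0 2 0 0 0
  0 3 0 0 0
Max pheromone 8 at (1,3)

Answer: (1,3)=8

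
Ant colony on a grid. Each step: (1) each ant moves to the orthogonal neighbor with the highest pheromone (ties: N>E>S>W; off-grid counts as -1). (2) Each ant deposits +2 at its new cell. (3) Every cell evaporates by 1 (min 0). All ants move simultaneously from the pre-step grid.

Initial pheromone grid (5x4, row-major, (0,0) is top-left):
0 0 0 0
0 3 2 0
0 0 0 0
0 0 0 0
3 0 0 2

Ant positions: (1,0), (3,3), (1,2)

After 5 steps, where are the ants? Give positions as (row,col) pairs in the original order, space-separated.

Step 1: ant0:(1,0)->E->(1,1) | ant1:(3,3)->S->(4,3) | ant2:(1,2)->W->(1,1)
  grid max=6 at (1,1)
Step 2: ant0:(1,1)->E->(1,2) | ant1:(4,3)->N->(3,3) | ant2:(1,1)->E->(1,2)
  grid max=5 at (1,1)
Step 3: ant0:(1,2)->W->(1,1) | ant1:(3,3)->S->(4,3) | ant2:(1,2)->W->(1,1)
  grid max=8 at (1,1)
Step 4: ant0:(1,1)->E->(1,2) | ant1:(4,3)->N->(3,3) | ant2:(1,1)->E->(1,2)
  grid max=7 at (1,1)
Step 5: ant0:(1,2)->W->(1,1) | ant1:(3,3)->S->(4,3) | ant2:(1,2)->W->(1,1)
  grid max=10 at (1,1)

(1,1) (4,3) (1,1)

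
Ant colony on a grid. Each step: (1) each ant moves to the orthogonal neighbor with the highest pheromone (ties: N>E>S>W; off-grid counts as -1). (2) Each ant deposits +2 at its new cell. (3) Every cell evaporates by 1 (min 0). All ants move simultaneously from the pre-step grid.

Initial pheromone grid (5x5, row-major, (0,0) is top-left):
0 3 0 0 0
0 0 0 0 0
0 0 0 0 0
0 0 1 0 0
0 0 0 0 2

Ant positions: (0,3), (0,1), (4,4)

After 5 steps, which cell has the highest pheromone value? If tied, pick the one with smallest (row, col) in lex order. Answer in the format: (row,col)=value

Step 1: ant0:(0,3)->E->(0,4) | ant1:(0,1)->E->(0,2) | ant2:(4,4)->N->(3,4)
  grid max=2 at (0,1)
Step 2: ant0:(0,4)->S->(1,4) | ant1:(0,2)->W->(0,1) | ant2:(3,4)->S->(4,4)
  grid max=3 at (0,1)
Step 3: ant0:(1,4)->N->(0,4) | ant1:(0,1)->E->(0,2) | ant2:(4,4)->N->(3,4)
  grid max=2 at (0,1)
Step 4: ant0:(0,4)->S->(1,4) | ant1:(0,2)->W->(0,1) | ant2:(3,4)->S->(4,4)
  grid max=3 at (0,1)
Step 5: ant0:(1,4)->N->(0,4) | ant1:(0,1)->E->(0,2) | ant2:(4,4)->N->(3,4)
  grid max=2 at (0,1)
Final grid:
  0 2 1 0 1
  0 0 0 0 0
  0 0 0 0 0
  0 0 0 0 1
  0 0 0 0 1
Max pheromone 2 at (0,1)

Answer: (0,1)=2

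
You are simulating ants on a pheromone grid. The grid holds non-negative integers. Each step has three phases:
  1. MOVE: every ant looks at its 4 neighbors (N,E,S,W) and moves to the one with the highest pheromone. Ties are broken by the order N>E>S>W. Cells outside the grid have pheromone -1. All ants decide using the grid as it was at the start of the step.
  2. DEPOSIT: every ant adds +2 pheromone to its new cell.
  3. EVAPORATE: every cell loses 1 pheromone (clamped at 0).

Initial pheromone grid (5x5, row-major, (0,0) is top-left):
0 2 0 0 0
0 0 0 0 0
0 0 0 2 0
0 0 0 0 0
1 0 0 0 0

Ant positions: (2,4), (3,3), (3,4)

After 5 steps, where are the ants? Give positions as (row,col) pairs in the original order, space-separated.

Step 1: ant0:(2,4)->W->(2,3) | ant1:(3,3)->N->(2,3) | ant2:(3,4)->N->(2,4)
  grid max=5 at (2,3)
Step 2: ant0:(2,3)->E->(2,4) | ant1:(2,3)->E->(2,4) | ant2:(2,4)->W->(2,3)
  grid max=6 at (2,3)
Step 3: ant0:(2,4)->W->(2,3) | ant1:(2,4)->W->(2,3) | ant2:(2,3)->E->(2,4)
  grid max=9 at (2,3)
Step 4: ant0:(2,3)->E->(2,4) | ant1:(2,3)->E->(2,4) | ant2:(2,4)->W->(2,3)
  grid max=10 at (2,3)
Step 5: ant0:(2,4)->W->(2,3) | ant1:(2,4)->W->(2,3) | ant2:(2,3)->E->(2,4)
  grid max=13 at (2,3)

(2,3) (2,3) (2,4)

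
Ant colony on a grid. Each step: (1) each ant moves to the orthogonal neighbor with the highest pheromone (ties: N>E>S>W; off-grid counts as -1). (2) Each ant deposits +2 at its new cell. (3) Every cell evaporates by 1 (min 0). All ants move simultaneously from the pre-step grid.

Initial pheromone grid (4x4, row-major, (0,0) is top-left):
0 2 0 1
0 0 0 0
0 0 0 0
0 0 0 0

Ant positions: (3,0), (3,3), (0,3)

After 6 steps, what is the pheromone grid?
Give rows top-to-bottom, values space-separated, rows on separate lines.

After step 1: ants at (2,0),(2,3),(1,3)
  0 1 0 0
  0 0 0 1
  1 0 0 1
  0 0 0 0
After step 2: ants at (1,0),(1,3),(2,3)
  0 0 0 0
  1 0 0 2
  0 0 0 2
  0 0 0 0
After step 3: ants at (0,0),(2,3),(1,3)
  1 0 0 0
  0 0 0 3
  0 0 0 3
  0 0 0 0
After step 4: ants at (0,1),(1,3),(2,3)
  0 1 0 0
  0 0 0 4
  0 0 0 4
  0 0 0 0
After step 5: ants at (0,2),(2,3),(1,3)
  0 0 1 0
  0 0 0 5
  0 0 0 5
  0 0 0 0
After step 6: ants at (0,3),(1,3),(2,3)
  0 0 0 1
  0 0 0 6
  0 0 0 6
  0 0 0 0

0 0 0 1
0 0 0 6
0 0 0 6
0 0 0 0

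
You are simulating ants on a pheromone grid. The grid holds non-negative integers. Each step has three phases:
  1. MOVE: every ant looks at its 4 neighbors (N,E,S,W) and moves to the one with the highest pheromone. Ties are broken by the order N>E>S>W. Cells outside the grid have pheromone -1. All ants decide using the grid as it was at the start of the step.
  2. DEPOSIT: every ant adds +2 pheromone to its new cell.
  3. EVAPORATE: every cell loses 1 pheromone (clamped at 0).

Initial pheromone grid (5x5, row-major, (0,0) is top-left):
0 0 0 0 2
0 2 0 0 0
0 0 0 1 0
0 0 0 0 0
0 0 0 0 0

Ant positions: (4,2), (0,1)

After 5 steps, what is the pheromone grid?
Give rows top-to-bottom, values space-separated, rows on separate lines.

After step 1: ants at (3,2),(1,1)
  0 0 0 0 1
  0 3 0 0 0
  0 0 0 0 0
  0 0 1 0 0
  0 0 0 0 0
After step 2: ants at (2,2),(0,1)
  0 1 0 0 0
  0 2 0 0 0
  0 0 1 0 0
  0 0 0 0 0
  0 0 0 0 0
After step 3: ants at (1,2),(1,1)
  0 0 0 0 0
  0 3 1 0 0
  0 0 0 0 0
  0 0 0 0 0
  0 0 0 0 0
After step 4: ants at (1,1),(1,2)
  0 0 0 0 0
  0 4 2 0 0
  0 0 0 0 0
  0 0 0 0 0
  0 0 0 0 0
After step 5: ants at (1,2),(1,1)
  0 0 0 0 0
  0 5 3 0 0
  0 0 0 0 0
  0 0 0 0 0
  0 0 0 0 0

0 0 0 0 0
0 5 3 0 0
0 0 0 0 0
0 0 0 0 0
0 0 0 0 0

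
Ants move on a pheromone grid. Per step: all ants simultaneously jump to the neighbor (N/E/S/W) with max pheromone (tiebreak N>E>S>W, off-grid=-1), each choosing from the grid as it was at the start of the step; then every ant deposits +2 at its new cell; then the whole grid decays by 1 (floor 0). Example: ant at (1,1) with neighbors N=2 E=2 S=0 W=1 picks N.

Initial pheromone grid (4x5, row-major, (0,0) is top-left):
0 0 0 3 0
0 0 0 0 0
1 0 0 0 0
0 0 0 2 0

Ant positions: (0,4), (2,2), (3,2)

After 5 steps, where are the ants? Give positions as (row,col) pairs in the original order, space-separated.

Step 1: ant0:(0,4)->W->(0,3) | ant1:(2,2)->N->(1,2) | ant2:(3,2)->E->(3,3)
  grid max=4 at (0,3)
Step 2: ant0:(0,3)->E->(0,4) | ant1:(1,2)->N->(0,2) | ant2:(3,3)->N->(2,3)
  grid max=3 at (0,3)
Step 3: ant0:(0,4)->W->(0,3) | ant1:(0,2)->E->(0,3) | ant2:(2,3)->S->(3,3)
  grid max=6 at (0,3)
Step 4: ant0:(0,3)->E->(0,4) | ant1:(0,3)->E->(0,4) | ant2:(3,3)->N->(2,3)
  grid max=5 at (0,3)
Step 5: ant0:(0,4)->W->(0,3) | ant1:(0,4)->W->(0,3) | ant2:(2,3)->S->(3,3)
  grid max=8 at (0,3)

(0,3) (0,3) (3,3)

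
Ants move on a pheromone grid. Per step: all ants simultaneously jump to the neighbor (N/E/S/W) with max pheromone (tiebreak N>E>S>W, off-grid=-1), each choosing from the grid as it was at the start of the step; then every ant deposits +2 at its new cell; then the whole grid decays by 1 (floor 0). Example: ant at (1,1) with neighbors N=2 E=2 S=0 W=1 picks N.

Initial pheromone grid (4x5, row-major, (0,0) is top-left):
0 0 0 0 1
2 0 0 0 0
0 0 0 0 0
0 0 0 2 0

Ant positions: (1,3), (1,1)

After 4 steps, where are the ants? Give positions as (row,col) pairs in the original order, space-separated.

Step 1: ant0:(1,3)->N->(0,3) | ant1:(1,1)->W->(1,0)
  grid max=3 at (1,0)
Step 2: ant0:(0,3)->E->(0,4) | ant1:(1,0)->N->(0,0)
  grid max=2 at (1,0)
Step 3: ant0:(0,4)->S->(1,4) | ant1:(0,0)->S->(1,0)
  grid max=3 at (1,0)
Step 4: ant0:(1,4)->N->(0,4) | ant1:(1,0)->N->(0,0)
  grid max=2 at (1,0)

(0,4) (0,0)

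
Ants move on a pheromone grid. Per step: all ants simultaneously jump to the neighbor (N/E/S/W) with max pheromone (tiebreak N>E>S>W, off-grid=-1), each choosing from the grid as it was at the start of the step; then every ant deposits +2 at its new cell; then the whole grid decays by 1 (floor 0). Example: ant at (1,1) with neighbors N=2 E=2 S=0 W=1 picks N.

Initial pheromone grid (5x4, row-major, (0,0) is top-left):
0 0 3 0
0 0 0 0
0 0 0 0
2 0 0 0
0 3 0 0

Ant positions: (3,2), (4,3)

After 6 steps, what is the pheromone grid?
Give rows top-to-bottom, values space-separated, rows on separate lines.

After step 1: ants at (2,2),(3,3)
  0 0 2 0
  0 0 0 0
  0 0 1 0
  1 0 0 1
  0 2 0 0
After step 2: ants at (1,2),(2,3)
  0 0 1 0
  0 0 1 0
  0 0 0 1
  0 0 0 0
  0 1 0 0
After step 3: ants at (0,2),(1,3)
  0 0 2 0
  0 0 0 1
  0 0 0 0
  0 0 0 0
  0 0 0 0
After step 4: ants at (0,3),(0,3)
  0 0 1 3
  0 0 0 0
  0 0 0 0
  0 0 0 0
  0 0 0 0
After step 5: ants at (0,2),(0,2)
  0 0 4 2
  0 0 0 0
  0 0 0 0
  0 0 0 0
  0 0 0 0
After step 6: ants at (0,3),(0,3)
  0 0 3 5
  0 0 0 0
  0 0 0 0
  0 0 0 0
  0 0 0 0

0 0 3 5
0 0 0 0
0 0 0 0
0 0 0 0
0 0 0 0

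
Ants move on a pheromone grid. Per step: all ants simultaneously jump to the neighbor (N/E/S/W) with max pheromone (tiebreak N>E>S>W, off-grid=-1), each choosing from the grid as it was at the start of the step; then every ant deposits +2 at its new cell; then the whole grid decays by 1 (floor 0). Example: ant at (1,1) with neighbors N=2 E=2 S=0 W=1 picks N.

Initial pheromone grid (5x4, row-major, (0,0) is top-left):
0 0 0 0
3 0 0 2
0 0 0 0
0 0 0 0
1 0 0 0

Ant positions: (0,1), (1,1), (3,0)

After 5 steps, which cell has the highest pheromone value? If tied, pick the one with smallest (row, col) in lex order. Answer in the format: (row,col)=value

Step 1: ant0:(0,1)->E->(0,2) | ant1:(1,1)->W->(1,0) | ant2:(3,0)->S->(4,0)
  grid max=4 at (1,0)
Step 2: ant0:(0,2)->E->(0,3) | ant1:(1,0)->N->(0,0) | ant2:(4,0)->N->(3,0)
  grid max=3 at (1,0)
Step 3: ant0:(0,3)->S->(1,3) | ant1:(0,0)->S->(1,0) | ant2:(3,0)->S->(4,0)
  grid max=4 at (1,0)
Step 4: ant0:(1,3)->N->(0,3) | ant1:(1,0)->N->(0,0) | ant2:(4,0)->N->(3,0)
  grid max=3 at (1,0)
Step 5: ant0:(0,3)->S->(1,3) | ant1:(0,0)->S->(1,0) | ant2:(3,0)->S->(4,0)
  grid max=4 at (1,0)
Final grid:
  0 0 0 0
  4 0 0 1
  0 0 0 0
  0 0 0 0
  2 0 0 0
Max pheromone 4 at (1,0)

Answer: (1,0)=4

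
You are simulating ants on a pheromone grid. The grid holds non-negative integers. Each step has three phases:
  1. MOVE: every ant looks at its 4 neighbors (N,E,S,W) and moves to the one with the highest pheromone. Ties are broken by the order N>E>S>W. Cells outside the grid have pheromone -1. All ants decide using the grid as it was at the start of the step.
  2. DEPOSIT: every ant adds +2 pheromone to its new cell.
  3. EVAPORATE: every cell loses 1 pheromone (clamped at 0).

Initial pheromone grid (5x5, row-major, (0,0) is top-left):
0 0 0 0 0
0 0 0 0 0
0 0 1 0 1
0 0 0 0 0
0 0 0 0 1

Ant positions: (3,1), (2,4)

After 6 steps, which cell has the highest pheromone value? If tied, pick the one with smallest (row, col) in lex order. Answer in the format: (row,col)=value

Answer: (0,4)=3

Derivation:
Step 1: ant0:(3,1)->N->(2,1) | ant1:(2,4)->N->(1,4)
  grid max=1 at (1,4)
Step 2: ant0:(2,1)->N->(1,1) | ant1:(1,4)->N->(0,4)
  grid max=1 at (0,4)
Step 3: ant0:(1,1)->N->(0,1) | ant1:(0,4)->S->(1,4)
  grid max=1 at (0,1)
Step 4: ant0:(0,1)->E->(0,2) | ant1:(1,4)->N->(0,4)
  grid max=1 at (0,2)
Step 5: ant0:(0,2)->E->(0,3) | ant1:(0,4)->S->(1,4)
  grid max=1 at (0,3)
Step 6: ant0:(0,3)->E->(0,4) | ant1:(1,4)->N->(0,4)
  grid max=3 at (0,4)
Final grid:
  0 0 0 0 3
  0 0 0 0 0
  0 0 0 0 0
  0 0 0 0 0
  0 0 0 0 0
Max pheromone 3 at (0,4)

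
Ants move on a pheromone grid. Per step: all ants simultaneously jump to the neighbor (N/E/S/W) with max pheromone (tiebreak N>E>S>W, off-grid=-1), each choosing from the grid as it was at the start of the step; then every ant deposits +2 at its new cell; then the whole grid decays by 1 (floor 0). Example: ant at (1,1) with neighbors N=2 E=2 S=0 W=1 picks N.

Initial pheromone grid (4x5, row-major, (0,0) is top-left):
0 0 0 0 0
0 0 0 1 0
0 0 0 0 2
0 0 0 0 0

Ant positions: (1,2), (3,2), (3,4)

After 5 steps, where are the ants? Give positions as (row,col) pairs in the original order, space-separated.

Step 1: ant0:(1,2)->E->(1,3) | ant1:(3,2)->N->(2,2) | ant2:(3,4)->N->(2,4)
  grid max=3 at (2,4)
Step 2: ant0:(1,3)->N->(0,3) | ant1:(2,2)->N->(1,2) | ant2:(2,4)->N->(1,4)
  grid max=2 at (2,4)
Step 3: ant0:(0,3)->S->(1,3) | ant1:(1,2)->E->(1,3) | ant2:(1,4)->S->(2,4)
  grid max=4 at (1,3)
Step 4: ant0:(1,3)->N->(0,3) | ant1:(1,3)->N->(0,3) | ant2:(2,4)->N->(1,4)
  grid max=3 at (0,3)
Step 5: ant0:(0,3)->S->(1,3) | ant1:(0,3)->S->(1,3) | ant2:(1,4)->W->(1,3)
  grid max=8 at (1,3)

(1,3) (1,3) (1,3)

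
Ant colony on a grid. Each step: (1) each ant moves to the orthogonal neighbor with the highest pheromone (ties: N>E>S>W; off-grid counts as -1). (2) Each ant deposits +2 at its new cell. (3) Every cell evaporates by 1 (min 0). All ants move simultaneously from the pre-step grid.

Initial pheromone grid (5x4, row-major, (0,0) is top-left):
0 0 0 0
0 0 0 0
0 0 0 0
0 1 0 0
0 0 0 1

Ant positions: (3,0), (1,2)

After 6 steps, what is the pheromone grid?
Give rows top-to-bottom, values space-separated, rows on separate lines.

After step 1: ants at (3,1),(0,2)
  0 0 1 0
  0 0 0 0
  0 0 0 0
  0 2 0 0
  0 0 0 0
After step 2: ants at (2,1),(0,3)
  0 0 0 1
  0 0 0 0
  0 1 0 0
  0 1 0 0
  0 0 0 0
After step 3: ants at (3,1),(1,3)
  0 0 0 0
  0 0 0 1
  0 0 0 0
  0 2 0 0
  0 0 0 0
After step 4: ants at (2,1),(0,3)
  0 0 0 1
  0 0 0 0
  0 1 0 0
  0 1 0 0
  0 0 0 0
After step 5: ants at (3,1),(1,3)
  0 0 0 0
  0 0 0 1
  0 0 0 0
  0 2 0 0
  0 0 0 0
After step 6: ants at (2,1),(0,3)
  0 0 0 1
  0 0 0 0
  0 1 0 0
  0 1 0 0
  0 0 0 0

0 0 0 1
0 0 0 0
0 1 0 0
0 1 0 0
0 0 0 0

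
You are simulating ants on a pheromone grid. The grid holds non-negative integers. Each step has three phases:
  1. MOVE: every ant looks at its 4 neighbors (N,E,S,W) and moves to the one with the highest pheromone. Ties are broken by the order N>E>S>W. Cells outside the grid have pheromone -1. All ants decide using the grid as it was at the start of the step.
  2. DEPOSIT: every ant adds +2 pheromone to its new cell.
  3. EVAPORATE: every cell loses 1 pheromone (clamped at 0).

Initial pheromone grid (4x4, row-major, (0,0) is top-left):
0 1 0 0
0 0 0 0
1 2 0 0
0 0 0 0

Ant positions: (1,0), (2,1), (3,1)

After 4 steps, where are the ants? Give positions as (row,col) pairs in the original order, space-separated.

Step 1: ant0:(1,0)->S->(2,0) | ant1:(2,1)->W->(2,0) | ant2:(3,1)->N->(2,1)
  grid max=4 at (2,0)
Step 2: ant0:(2,0)->E->(2,1) | ant1:(2,0)->E->(2,1) | ant2:(2,1)->W->(2,0)
  grid max=6 at (2,1)
Step 3: ant0:(2,1)->W->(2,0) | ant1:(2,1)->W->(2,0) | ant2:(2,0)->E->(2,1)
  grid max=8 at (2,0)
Step 4: ant0:(2,0)->E->(2,1) | ant1:(2,0)->E->(2,1) | ant2:(2,1)->W->(2,0)
  grid max=10 at (2,1)

(2,1) (2,1) (2,0)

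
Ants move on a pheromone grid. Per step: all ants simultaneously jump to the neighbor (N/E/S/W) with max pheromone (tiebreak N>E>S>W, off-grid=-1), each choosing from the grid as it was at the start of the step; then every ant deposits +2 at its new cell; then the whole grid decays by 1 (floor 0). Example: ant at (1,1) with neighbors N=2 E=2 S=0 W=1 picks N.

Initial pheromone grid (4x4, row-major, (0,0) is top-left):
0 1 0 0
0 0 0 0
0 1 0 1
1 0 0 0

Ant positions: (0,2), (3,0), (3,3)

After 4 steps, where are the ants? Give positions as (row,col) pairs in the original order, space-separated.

Step 1: ant0:(0,2)->W->(0,1) | ant1:(3,0)->N->(2,0) | ant2:(3,3)->N->(2,3)
  grid max=2 at (0,1)
Step 2: ant0:(0,1)->E->(0,2) | ant1:(2,0)->N->(1,0) | ant2:(2,3)->N->(1,3)
  grid max=1 at (0,1)
Step 3: ant0:(0,2)->W->(0,1) | ant1:(1,0)->N->(0,0) | ant2:(1,3)->S->(2,3)
  grid max=2 at (0,1)
Step 4: ant0:(0,1)->W->(0,0) | ant1:(0,0)->E->(0,1) | ant2:(2,3)->N->(1,3)
  grid max=3 at (0,1)

(0,0) (0,1) (1,3)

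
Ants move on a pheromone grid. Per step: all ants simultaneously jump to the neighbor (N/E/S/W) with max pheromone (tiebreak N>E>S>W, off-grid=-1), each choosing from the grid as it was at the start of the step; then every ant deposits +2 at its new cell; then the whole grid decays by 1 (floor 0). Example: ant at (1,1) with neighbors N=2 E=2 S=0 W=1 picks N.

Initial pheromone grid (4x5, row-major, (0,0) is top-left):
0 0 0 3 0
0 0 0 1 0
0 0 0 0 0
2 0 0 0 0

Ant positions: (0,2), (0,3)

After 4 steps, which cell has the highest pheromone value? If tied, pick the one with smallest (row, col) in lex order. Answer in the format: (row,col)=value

Step 1: ant0:(0,2)->E->(0,3) | ant1:(0,3)->S->(1,3)
  grid max=4 at (0,3)
Step 2: ant0:(0,3)->S->(1,3) | ant1:(1,3)->N->(0,3)
  grid max=5 at (0,3)
Step 3: ant0:(1,3)->N->(0,3) | ant1:(0,3)->S->(1,3)
  grid max=6 at (0,3)
Step 4: ant0:(0,3)->S->(1,3) | ant1:(1,3)->N->(0,3)
  grid max=7 at (0,3)
Final grid:
  0 0 0 7 0
  0 0 0 5 0
  0 0 0 0 0
  0 0 0 0 0
Max pheromone 7 at (0,3)

Answer: (0,3)=7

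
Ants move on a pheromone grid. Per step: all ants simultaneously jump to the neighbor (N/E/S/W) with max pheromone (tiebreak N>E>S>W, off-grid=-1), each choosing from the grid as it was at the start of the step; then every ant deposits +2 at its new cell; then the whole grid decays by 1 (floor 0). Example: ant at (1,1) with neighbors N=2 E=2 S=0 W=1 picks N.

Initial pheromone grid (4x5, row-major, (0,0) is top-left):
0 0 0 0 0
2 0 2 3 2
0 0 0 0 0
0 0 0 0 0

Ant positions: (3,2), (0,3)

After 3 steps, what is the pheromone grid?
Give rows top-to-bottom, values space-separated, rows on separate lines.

After step 1: ants at (2,2),(1,3)
  0 0 0 0 0
  1 0 1 4 1
  0 0 1 0 0
  0 0 0 0 0
After step 2: ants at (1,2),(1,4)
  0 0 0 0 0
  0 0 2 3 2
  0 0 0 0 0
  0 0 0 0 0
After step 3: ants at (1,3),(1,3)
  0 0 0 0 0
  0 0 1 6 1
  0 0 0 0 0
  0 0 0 0 0

0 0 0 0 0
0 0 1 6 1
0 0 0 0 0
0 0 0 0 0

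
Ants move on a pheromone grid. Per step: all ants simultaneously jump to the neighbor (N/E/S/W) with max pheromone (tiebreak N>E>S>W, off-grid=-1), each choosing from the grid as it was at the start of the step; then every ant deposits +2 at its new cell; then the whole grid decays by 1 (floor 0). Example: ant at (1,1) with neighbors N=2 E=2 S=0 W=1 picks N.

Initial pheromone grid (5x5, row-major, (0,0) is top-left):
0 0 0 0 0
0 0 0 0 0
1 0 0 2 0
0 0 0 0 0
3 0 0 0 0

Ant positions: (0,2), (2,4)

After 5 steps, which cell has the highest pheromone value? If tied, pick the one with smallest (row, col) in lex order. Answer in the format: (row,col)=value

Answer: (2,3)=3

Derivation:
Step 1: ant0:(0,2)->E->(0,3) | ant1:(2,4)->W->(2,3)
  grid max=3 at (2,3)
Step 2: ant0:(0,3)->E->(0,4) | ant1:(2,3)->N->(1,3)
  grid max=2 at (2,3)
Step 3: ant0:(0,4)->S->(1,4) | ant1:(1,3)->S->(2,3)
  grid max=3 at (2,3)
Step 4: ant0:(1,4)->N->(0,4) | ant1:(2,3)->N->(1,3)
  grid max=2 at (2,3)
Step 5: ant0:(0,4)->S->(1,4) | ant1:(1,3)->S->(2,3)
  grid max=3 at (2,3)
Final grid:
  0 0 0 0 0
  0 0 0 0 1
  0 0 0 3 0
  0 0 0 0 0
  0 0 0 0 0
Max pheromone 3 at (2,3)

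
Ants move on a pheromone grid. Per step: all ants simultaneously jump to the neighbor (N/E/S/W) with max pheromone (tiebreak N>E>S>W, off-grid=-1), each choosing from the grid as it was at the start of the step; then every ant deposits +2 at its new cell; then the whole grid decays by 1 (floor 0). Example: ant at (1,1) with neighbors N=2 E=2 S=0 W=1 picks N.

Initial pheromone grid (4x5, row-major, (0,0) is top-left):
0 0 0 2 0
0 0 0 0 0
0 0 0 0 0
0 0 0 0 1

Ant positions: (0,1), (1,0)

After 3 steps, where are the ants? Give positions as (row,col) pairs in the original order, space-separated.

Step 1: ant0:(0,1)->E->(0,2) | ant1:(1,0)->N->(0,0)
  grid max=1 at (0,0)
Step 2: ant0:(0,2)->E->(0,3) | ant1:(0,0)->E->(0,1)
  grid max=2 at (0,3)
Step 3: ant0:(0,3)->E->(0,4) | ant1:(0,1)->E->(0,2)
  grid max=1 at (0,2)

(0,4) (0,2)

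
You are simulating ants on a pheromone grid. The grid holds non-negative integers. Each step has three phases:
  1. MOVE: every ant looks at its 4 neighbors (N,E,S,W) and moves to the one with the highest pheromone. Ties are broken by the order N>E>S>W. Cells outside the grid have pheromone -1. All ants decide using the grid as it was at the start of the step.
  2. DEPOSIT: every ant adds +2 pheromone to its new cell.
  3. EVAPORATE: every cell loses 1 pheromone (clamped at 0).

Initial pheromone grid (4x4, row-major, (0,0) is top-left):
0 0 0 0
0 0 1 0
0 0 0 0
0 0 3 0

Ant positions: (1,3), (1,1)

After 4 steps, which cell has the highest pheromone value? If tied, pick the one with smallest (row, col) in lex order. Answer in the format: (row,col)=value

Answer: (0,2)=5

Derivation:
Step 1: ant0:(1,3)->W->(1,2) | ant1:(1,1)->E->(1,2)
  grid max=4 at (1,2)
Step 2: ant0:(1,2)->N->(0,2) | ant1:(1,2)->N->(0,2)
  grid max=3 at (0,2)
Step 3: ant0:(0,2)->S->(1,2) | ant1:(0,2)->S->(1,2)
  grid max=6 at (1,2)
Step 4: ant0:(1,2)->N->(0,2) | ant1:(1,2)->N->(0,2)
  grid max=5 at (0,2)
Final grid:
  0 0 5 0
  0 0 5 0
  0 0 0 0
  0 0 0 0
Max pheromone 5 at (0,2)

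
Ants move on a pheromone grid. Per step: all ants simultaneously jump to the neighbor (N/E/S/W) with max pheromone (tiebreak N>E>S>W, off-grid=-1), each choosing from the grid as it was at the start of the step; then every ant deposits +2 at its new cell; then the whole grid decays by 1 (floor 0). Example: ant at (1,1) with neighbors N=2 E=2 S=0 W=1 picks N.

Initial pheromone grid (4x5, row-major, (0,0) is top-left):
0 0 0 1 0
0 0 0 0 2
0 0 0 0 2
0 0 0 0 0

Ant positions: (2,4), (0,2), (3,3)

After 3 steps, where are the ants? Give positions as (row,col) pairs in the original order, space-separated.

Step 1: ant0:(2,4)->N->(1,4) | ant1:(0,2)->E->(0,3) | ant2:(3,3)->N->(2,3)
  grid max=3 at (1,4)
Step 2: ant0:(1,4)->S->(2,4) | ant1:(0,3)->E->(0,4) | ant2:(2,3)->E->(2,4)
  grid max=4 at (2,4)
Step 3: ant0:(2,4)->N->(1,4) | ant1:(0,4)->S->(1,4) | ant2:(2,4)->N->(1,4)
  grid max=7 at (1,4)

(1,4) (1,4) (1,4)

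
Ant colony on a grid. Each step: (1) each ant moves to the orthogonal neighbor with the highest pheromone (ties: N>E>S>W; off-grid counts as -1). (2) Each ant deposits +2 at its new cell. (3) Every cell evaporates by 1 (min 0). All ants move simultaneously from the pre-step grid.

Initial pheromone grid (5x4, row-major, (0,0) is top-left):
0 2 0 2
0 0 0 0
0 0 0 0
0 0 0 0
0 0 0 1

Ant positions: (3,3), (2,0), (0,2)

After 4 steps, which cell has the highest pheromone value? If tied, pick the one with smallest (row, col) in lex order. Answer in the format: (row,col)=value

Answer: (0,3)=2

Derivation:
Step 1: ant0:(3,3)->S->(4,3) | ant1:(2,0)->N->(1,0) | ant2:(0,2)->E->(0,3)
  grid max=3 at (0,3)
Step 2: ant0:(4,3)->N->(3,3) | ant1:(1,0)->N->(0,0) | ant2:(0,3)->S->(1,3)
  grid max=2 at (0,3)
Step 3: ant0:(3,3)->S->(4,3) | ant1:(0,0)->E->(0,1) | ant2:(1,3)->N->(0,3)
  grid max=3 at (0,3)
Step 4: ant0:(4,3)->N->(3,3) | ant1:(0,1)->E->(0,2) | ant2:(0,3)->S->(1,3)
  grid max=2 at (0,3)
Final grid:
  0 0 1 2
  0 0 0 1
  0 0 0 0
  0 0 0 1
  0 0 0 1
Max pheromone 2 at (0,3)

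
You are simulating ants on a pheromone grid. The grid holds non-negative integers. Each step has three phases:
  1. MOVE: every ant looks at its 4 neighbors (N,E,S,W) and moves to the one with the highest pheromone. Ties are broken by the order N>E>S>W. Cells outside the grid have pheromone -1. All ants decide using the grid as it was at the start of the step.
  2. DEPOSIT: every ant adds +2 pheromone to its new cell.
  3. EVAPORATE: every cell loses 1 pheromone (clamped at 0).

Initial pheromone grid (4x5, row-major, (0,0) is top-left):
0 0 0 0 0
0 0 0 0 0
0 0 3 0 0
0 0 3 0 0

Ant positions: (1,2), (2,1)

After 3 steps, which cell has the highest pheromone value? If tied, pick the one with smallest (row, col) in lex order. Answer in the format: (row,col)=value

Answer: (2,2)=8

Derivation:
Step 1: ant0:(1,2)->S->(2,2) | ant1:(2,1)->E->(2,2)
  grid max=6 at (2,2)
Step 2: ant0:(2,2)->S->(3,2) | ant1:(2,2)->S->(3,2)
  grid max=5 at (2,2)
Step 3: ant0:(3,2)->N->(2,2) | ant1:(3,2)->N->(2,2)
  grid max=8 at (2,2)
Final grid:
  0 0 0 0 0
  0 0 0 0 0
  0 0 8 0 0
  0 0 4 0 0
Max pheromone 8 at (2,2)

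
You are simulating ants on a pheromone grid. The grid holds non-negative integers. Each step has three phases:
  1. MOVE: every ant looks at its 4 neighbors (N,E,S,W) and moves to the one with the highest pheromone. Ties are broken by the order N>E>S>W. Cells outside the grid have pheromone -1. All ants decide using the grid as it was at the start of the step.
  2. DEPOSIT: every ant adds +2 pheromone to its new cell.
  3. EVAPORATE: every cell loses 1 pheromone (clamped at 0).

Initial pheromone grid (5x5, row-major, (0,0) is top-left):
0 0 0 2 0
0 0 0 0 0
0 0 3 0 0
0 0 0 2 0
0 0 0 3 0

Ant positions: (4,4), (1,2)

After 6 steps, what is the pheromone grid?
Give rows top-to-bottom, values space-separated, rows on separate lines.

After step 1: ants at (4,3),(2,2)
  0 0 0 1 0
  0 0 0 0 0
  0 0 4 0 0
  0 0 0 1 0
  0 0 0 4 0
After step 2: ants at (3,3),(1,2)
  0 0 0 0 0
  0 0 1 0 0
  0 0 3 0 0
  0 0 0 2 0
  0 0 0 3 0
After step 3: ants at (4,3),(2,2)
  0 0 0 0 0
  0 0 0 0 0
  0 0 4 0 0
  0 0 0 1 0
  0 0 0 4 0
After step 4: ants at (3,3),(1,2)
  0 0 0 0 0
  0 0 1 0 0
  0 0 3 0 0
  0 0 0 2 0
  0 0 0 3 0
After step 5: ants at (4,3),(2,2)
  0 0 0 0 0
  0 0 0 0 0
  0 0 4 0 0
  0 0 0 1 0
  0 0 0 4 0
After step 6: ants at (3,3),(1,2)
  0 0 0 0 0
  0 0 1 0 0
  0 0 3 0 0
  0 0 0 2 0
  0 0 0 3 0

0 0 0 0 0
0 0 1 0 0
0 0 3 0 0
0 0 0 2 0
0 0 0 3 0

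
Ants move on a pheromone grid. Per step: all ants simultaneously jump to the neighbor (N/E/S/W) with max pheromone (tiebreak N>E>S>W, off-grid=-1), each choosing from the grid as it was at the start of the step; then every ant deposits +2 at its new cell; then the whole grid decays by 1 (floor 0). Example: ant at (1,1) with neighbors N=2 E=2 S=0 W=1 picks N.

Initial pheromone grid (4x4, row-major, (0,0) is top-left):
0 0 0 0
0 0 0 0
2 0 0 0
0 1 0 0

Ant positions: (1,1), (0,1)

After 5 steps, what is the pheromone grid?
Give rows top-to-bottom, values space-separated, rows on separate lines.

After step 1: ants at (0,1),(0,2)
  0 1 1 0
  0 0 0 0
  1 0 0 0
  0 0 0 0
After step 2: ants at (0,2),(0,1)
  0 2 2 0
  0 0 0 0
  0 0 0 0
  0 0 0 0
After step 3: ants at (0,1),(0,2)
  0 3 3 0
  0 0 0 0
  0 0 0 0
  0 0 0 0
After step 4: ants at (0,2),(0,1)
  0 4 4 0
  0 0 0 0
  0 0 0 0
  0 0 0 0
After step 5: ants at (0,1),(0,2)
  0 5 5 0
  0 0 0 0
  0 0 0 0
  0 0 0 0

0 5 5 0
0 0 0 0
0 0 0 0
0 0 0 0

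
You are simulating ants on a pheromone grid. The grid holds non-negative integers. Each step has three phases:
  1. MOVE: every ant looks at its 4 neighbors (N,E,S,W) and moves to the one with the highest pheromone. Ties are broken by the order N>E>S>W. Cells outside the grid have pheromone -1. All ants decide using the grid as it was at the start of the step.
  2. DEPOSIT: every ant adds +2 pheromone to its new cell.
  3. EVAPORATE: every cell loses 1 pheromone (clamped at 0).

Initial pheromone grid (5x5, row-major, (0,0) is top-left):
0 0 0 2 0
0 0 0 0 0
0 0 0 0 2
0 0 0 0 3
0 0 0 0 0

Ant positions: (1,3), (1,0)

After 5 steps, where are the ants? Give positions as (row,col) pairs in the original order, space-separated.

Step 1: ant0:(1,3)->N->(0,3) | ant1:(1,0)->N->(0,0)
  grid max=3 at (0,3)
Step 2: ant0:(0,3)->E->(0,4) | ant1:(0,0)->E->(0,1)
  grid max=2 at (0,3)
Step 3: ant0:(0,4)->W->(0,3) | ant1:(0,1)->E->(0,2)
  grid max=3 at (0,3)
Step 4: ant0:(0,3)->W->(0,2) | ant1:(0,2)->E->(0,3)
  grid max=4 at (0,3)
Step 5: ant0:(0,2)->E->(0,3) | ant1:(0,3)->W->(0,2)
  grid max=5 at (0,3)

(0,3) (0,2)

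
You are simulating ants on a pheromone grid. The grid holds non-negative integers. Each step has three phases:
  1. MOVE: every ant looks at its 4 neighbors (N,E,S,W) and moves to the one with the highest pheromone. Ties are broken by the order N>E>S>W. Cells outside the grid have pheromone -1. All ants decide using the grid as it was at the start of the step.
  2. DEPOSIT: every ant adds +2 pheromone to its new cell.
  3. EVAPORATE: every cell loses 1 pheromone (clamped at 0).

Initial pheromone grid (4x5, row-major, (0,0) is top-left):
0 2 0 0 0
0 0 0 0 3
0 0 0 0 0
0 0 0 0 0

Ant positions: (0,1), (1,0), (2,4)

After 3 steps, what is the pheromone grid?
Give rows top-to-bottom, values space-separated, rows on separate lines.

After step 1: ants at (0,2),(0,0),(1,4)
  1 1 1 0 0
  0 0 0 0 4
  0 0 0 0 0
  0 0 0 0 0
After step 2: ants at (0,1),(0,1),(0,4)
  0 4 0 0 1
  0 0 0 0 3
  0 0 0 0 0
  0 0 0 0 0
After step 3: ants at (0,2),(0,2),(1,4)
  0 3 3 0 0
  0 0 0 0 4
  0 0 0 0 0
  0 0 0 0 0

0 3 3 0 0
0 0 0 0 4
0 0 0 0 0
0 0 0 0 0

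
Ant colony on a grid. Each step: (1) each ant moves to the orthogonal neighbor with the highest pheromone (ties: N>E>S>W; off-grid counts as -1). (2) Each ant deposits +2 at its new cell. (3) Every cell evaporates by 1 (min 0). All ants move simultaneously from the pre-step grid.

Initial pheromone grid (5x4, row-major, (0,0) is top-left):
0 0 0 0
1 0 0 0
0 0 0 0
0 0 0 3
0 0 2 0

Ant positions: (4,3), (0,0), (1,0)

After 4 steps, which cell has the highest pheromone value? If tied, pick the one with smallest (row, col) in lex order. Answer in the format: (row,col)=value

Step 1: ant0:(4,3)->N->(3,3) | ant1:(0,0)->S->(1,0) | ant2:(1,0)->N->(0,0)
  grid max=4 at (3,3)
Step 2: ant0:(3,3)->N->(2,3) | ant1:(1,0)->N->(0,0) | ant2:(0,0)->S->(1,0)
  grid max=3 at (1,0)
Step 3: ant0:(2,3)->S->(3,3) | ant1:(0,0)->S->(1,0) | ant2:(1,0)->N->(0,0)
  grid max=4 at (1,0)
Step 4: ant0:(3,3)->N->(2,3) | ant1:(1,0)->N->(0,0) | ant2:(0,0)->S->(1,0)
  grid max=5 at (1,0)
Final grid:
  4 0 0 0
  5 0 0 0
  0 0 0 1
  0 0 0 3
  0 0 0 0
Max pheromone 5 at (1,0)

Answer: (1,0)=5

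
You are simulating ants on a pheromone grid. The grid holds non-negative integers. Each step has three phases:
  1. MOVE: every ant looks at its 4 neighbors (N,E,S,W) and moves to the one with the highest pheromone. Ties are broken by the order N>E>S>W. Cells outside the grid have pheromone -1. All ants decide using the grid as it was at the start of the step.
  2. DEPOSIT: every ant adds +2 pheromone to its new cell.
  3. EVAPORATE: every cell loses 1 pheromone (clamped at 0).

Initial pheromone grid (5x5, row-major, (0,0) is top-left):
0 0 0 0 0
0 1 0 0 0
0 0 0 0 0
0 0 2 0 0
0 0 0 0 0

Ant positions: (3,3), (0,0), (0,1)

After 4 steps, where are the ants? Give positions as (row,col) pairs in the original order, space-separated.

Step 1: ant0:(3,3)->W->(3,2) | ant1:(0,0)->E->(0,1) | ant2:(0,1)->S->(1,1)
  grid max=3 at (3,2)
Step 2: ant0:(3,2)->N->(2,2) | ant1:(0,1)->S->(1,1) | ant2:(1,1)->N->(0,1)
  grid max=3 at (1,1)
Step 3: ant0:(2,2)->S->(3,2) | ant1:(1,1)->N->(0,1) | ant2:(0,1)->S->(1,1)
  grid max=4 at (1,1)
Step 4: ant0:(3,2)->N->(2,2) | ant1:(0,1)->S->(1,1) | ant2:(1,1)->N->(0,1)
  grid max=5 at (1,1)

(2,2) (1,1) (0,1)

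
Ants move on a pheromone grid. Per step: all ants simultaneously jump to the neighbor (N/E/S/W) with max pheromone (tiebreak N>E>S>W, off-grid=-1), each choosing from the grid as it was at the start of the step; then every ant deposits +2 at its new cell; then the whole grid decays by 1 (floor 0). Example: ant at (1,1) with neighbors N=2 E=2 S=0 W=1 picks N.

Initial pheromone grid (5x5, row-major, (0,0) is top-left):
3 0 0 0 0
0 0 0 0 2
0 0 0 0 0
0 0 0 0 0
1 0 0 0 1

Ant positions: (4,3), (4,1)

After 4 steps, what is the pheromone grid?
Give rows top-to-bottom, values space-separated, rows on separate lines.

After step 1: ants at (4,4),(4,0)
  2 0 0 0 0
  0 0 0 0 1
  0 0 0 0 0
  0 0 0 0 0
  2 0 0 0 2
After step 2: ants at (3,4),(3,0)
  1 0 0 0 0
  0 0 0 0 0
  0 0 0 0 0
  1 0 0 0 1
  1 0 0 0 1
After step 3: ants at (4,4),(4,0)
  0 0 0 0 0
  0 0 0 0 0
  0 0 0 0 0
  0 0 0 0 0
  2 0 0 0 2
After step 4: ants at (3,4),(3,0)
  0 0 0 0 0
  0 0 0 0 0
  0 0 0 0 0
  1 0 0 0 1
  1 0 0 0 1

0 0 0 0 0
0 0 0 0 0
0 0 0 0 0
1 0 0 0 1
1 0 0 0 1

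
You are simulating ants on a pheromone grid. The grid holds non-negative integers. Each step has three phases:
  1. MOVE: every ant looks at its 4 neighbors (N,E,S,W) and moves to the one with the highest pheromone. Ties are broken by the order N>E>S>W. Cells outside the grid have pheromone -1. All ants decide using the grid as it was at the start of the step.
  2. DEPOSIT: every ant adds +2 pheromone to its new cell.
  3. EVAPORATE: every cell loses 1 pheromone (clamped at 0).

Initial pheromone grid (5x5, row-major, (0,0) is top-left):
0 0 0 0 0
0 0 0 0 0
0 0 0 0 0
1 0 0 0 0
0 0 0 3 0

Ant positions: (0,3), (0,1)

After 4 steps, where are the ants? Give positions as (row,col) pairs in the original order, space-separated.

Step 1: ant0:(0,3)->E->(0,4) | ant1:(0,1)->E->(0,2)
  grid max=2 at (4,3)
Step 2: ant0:(0,4)->S->(1,4) | ant1:(0,2)->E->(0,3)
  grid max=1 at (0,3)
Step 3: ant0:(1,4)->N->(0,4) | ant1:(0,3)->E->(0,4)
  grid max=3 at (0,4)
Step 4: ant0:(0,4)->S->(1,4) | ant1:(0,4)->S->(1,4)
  grid max=3 at (1,4)

(1,4) (1,4)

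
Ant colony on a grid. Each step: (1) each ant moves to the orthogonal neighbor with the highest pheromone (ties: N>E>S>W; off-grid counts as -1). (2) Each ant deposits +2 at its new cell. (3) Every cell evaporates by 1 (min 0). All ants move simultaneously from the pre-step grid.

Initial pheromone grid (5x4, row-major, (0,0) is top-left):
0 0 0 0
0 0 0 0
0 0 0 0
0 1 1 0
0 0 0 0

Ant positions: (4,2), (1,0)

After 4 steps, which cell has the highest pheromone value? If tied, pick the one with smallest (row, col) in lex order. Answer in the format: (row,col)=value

Step 1: ant0:(4,2)->N->(3,2) | ant1:(1,0)->N->(0,0)
  grid max=2 at (3,2)
Step 2: ant0:(3,2)->N->(2,2) | ant1:(0,0)->E->(0,1)
  grid max=1 at (0,1)
Step 3: ant0:(2,2)->S->(3,2) | ant1:(0,1)->E->(0,2)
  grid max=2 at (3,2)
Step 4: ant0:(3,2)->N->(2,2) | ant1:(0,2)->E->(0,3)
  grid max=1 at (0,3)
Final grid:
  0 0 0 1
  0 0 0 0
  0 0 1 0
  0 0 1 0
  0 0 0 0
Max pheromone 1 at (0,3)

Answer: (0,3)=1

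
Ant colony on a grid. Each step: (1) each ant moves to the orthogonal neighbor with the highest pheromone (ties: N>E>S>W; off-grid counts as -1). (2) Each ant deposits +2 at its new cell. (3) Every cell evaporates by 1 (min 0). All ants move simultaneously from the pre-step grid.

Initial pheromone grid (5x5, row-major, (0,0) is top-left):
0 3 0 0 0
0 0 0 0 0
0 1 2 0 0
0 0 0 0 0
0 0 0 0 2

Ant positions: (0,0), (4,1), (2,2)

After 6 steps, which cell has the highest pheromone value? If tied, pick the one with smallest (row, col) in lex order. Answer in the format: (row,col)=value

Step 1: ant0:(0,0)->E->(0,1) | ant1:(4,1)->N->(3,1) | ant2:(2,2)->W->(2,1)
  grid max=4 at (0,1)
Step 2: ant0:(0,1)->E->(0,2) | ant1:(3,1)->N->(2,1) | ant2:(2,1)->E->(2,2)
  grid max=3 at (0,1)
Step 3: ant0:(0,2)->W->(0,1) | ant1:(2,1)->E->(2,2) | ant2:(2,2)->W->(2,1)
  grid max=4 at (0,1)
Step 4: ant0:(0,1)->E->(0,2) | ant1:(2,2)->W->(2,1) | ant2:(2,1)->E->(2,2)
  grid max=5 at (2,1)
Step 5: ant0:(0,2)->W->(0,1) | ant1:(2,1)->E->(2,2) | ant2:(2,2)->W->(2,1)
  grid max=6 at (2,1)
Step 6: ant0:(0,1)->E->(0,2) | ant1:(2,2)->W->(2,1) | ant2:(2,1)->E->(2,2)
  grid max=7 at (2,1)
Final grid:
  0 3 1 0 0
  0 0 0 0 0
  0 7 6 0 0
  0 0 0 0 0
  0 0 0 0 0
Max pheromone 7 at (2,1)

Answer: (2,1)=7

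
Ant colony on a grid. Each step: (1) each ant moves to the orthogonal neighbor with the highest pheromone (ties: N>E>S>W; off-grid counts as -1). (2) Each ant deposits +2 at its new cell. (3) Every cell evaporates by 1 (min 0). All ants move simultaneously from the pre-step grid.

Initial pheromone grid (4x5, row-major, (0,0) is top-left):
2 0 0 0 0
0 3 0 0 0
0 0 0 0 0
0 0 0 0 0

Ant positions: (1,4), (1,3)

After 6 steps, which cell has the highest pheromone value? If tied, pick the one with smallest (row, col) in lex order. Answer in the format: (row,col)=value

Step 1: ant0:(1,4)->N->(0,4) | ant1:(1,3)->N->(0,3)
  grid max=2 at (1,1)
Step 2: ant0:(0,4)->W->(0,3) | ant1:(0,3)->E->(0,4)
  grid max=2 at (0,3)
Step 3: ant0:(0,3)->E->(0,4) | ant1:(0,4)->W->(0,3)
  grid max=3 at (0,3)
Step 4: ant0:(0,4)->W->(0,3) | ant1:(0,3)->E->(0,4)
  grid max=4 at (0,3)
Step 5: ant0:(0,3)->E->(0,4) | ant1:(0,4)->W->(0,3)
  grid max=5 at (0,3)
Step 6: ant0:(0,4)->W->(0,3) | ant1:(0,3)->E->(0,4)
  grid max=6 at (0,3)
Final grid:
  0 0 0 6 6
  0 0 0 0 0
  0 0 0 0 0
  0 0 0 0 0
Max pheromone 6 at (0,3)

Answer: (0,3)=6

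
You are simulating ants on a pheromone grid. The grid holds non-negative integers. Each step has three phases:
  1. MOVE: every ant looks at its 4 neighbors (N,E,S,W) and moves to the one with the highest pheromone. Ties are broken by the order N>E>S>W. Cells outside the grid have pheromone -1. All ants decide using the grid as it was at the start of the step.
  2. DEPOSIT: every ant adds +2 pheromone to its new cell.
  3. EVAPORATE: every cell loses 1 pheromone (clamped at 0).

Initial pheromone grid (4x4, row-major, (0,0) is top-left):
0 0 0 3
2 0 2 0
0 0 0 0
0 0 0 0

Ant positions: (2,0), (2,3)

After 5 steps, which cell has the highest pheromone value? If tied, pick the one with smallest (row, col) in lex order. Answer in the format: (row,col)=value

Step 1: ant0:(2,0)->N->(1,0) | ant1:(2,3)->N->(1,3)
  grid max=3 at (1,0)
Step 2: ant0:(1,0)->N->(0,0) | ant1:(1,3)->N->(0,3)
  grid max=3 at (0,3)
Step 3: ant0:(0,0)->S->(1,0) | ant1:(0,3)->S->(1,3)
  grid max=3 at (1,0)
Step 4: ant0:(1,0)->N->(0,0) | ant1:(1,3)->N->(0,3)
  grid max=3 at (0,3)
Step 5: ant0:(0,0)->S->(1,0) | ant1:(0,3)->S->(1,3)
  grid max=3 at (1,0)
Final grid:
  0 0 0 2
  3 0 0 1
  0 0 0 0
  0 0 0 0
Max pheromone 3 at (1,0)

Answer: (1,0)=3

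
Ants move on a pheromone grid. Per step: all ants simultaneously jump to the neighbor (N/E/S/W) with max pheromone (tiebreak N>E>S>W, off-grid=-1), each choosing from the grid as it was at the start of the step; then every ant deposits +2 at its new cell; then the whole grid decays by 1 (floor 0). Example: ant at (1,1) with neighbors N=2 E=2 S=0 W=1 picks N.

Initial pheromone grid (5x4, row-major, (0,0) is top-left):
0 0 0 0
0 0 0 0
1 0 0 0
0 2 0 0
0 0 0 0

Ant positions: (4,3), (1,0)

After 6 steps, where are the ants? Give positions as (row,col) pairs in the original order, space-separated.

Step 1: ant0:(4,3)->N->(3,3) | ant1:(1,0)->S->(2,0)
  grid max=2 at (2,0)
Step 2: ant0:(3,3)->N->(2,3) | ant1:(2,0)->N->(1,0)
  grid max=1 at (1,0)
Step 3: ant0:(2,3)->N->(1,3) | ant1:(1,0)->S->(2,0)
  grid max=2 at (2,0)
Step 4: ant0:(1,3)->N->(0,3) | ant1:(2,0)->N->(1,0)
  grid max=1 at (0,3)
Step 5: ant0:(0,3)->S->(1,3) | ant1:(1,0)->S->(2,0)
  grid max=2 at (2,0)
Step 6: ant0:(1,3)->N->(0,3) | ant1:(2,0)->N->(1,0)
  grid max=1 at (0,3)

(0,3) (1,0)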